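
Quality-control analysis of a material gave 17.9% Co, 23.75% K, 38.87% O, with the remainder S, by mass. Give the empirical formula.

CoK2O8S2

Assume 100 g: 17.9 g Co, 23.75 g K, 38.87 g O, 19.48 g S.
Co: 17.9 g ÷ 58.93 g/mol = 0.3038 mol
K: 23.75 g ÷ 39.10 g/mol = 0.6074 mol
O: 38.87 g ÷ 16.00 g/mol = 2.429 mol
S: 19.48 g ÷ 32.07 g/mol = 0.6074 mol
Smallest is Co at 0.3038 mol; normalising gives Co 1.000, K 2.000, O 7.998, S 2.000
≈ 1:2:8:2 → CoK2O8S2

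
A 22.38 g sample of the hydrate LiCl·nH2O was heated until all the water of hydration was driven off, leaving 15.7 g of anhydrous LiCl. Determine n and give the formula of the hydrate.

LiCl·H2O

Mass of water lost = 22.38 − 15.7 = 6.68 g → 6.68 / 18.02 = 0.3707 mol H2O
Molar mass of LiCl = 42.39 g/mol → mol LiCl = 15.7 / 42.39 = 0.3704
n = 0.3707 / 0.3704 = 1.00 ≈ 1 → LiCl·H2O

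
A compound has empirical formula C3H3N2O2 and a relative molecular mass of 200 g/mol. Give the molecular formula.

Empirical-formula mass = 99.07 g/mol
n = 200 / 99.07 = 2.02 ≈ 2
Molecular formula = (C3H3N2O2)2 = C6H6N4O4

C6H6N4O4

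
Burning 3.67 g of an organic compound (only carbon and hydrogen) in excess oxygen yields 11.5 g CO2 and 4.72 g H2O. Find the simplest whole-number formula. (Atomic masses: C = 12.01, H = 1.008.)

mol C = 11.5 / 44.01 = 0.2613; mass C = 0.2613 × 12.01 = 3.138 g
mol H = 2 × (4.72 / 18.02) = 0.5239; mass H = 0.5239 × 1.008 = 0.5281 g
Divide by the smallest (0.2613 mol C): C 1.000, H 2.005
→ CH2

CH2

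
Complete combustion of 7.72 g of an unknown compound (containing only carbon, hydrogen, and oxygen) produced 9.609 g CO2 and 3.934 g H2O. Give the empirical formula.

mol C = 9.609 / 44.01 = 0.2183; mass C = 0.2183 × 12.01 = 2.622 g
mol H = 2 × (3.934 / 18.02) = 0.4366; mass H = 0.4366 × 1.008 = 0.4401 g
mass O = 7.72 − (3.062) = 4.658 g → mol O = 0.2911
Smallest is C at 0.2183 mol; normalising gives C 1.000, H 2.000, O 1.333
Multiply by 3: C 3.00, H 6.00, O 4.00 → C3H6O4

C3H6O4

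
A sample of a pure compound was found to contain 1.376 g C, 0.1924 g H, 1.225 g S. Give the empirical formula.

Moles — C: 1.376 / 12.01 = 0.1146 mol; H: 0.1924 / 1.008 = 0.1909 mol; S: 1.225 / 32.07 = 0.0382 mol
Ratios (÷ 0.0382): C 2.999, H 4.997, S 1.000
≈ 3:5:1 → C3H5S

C3H5S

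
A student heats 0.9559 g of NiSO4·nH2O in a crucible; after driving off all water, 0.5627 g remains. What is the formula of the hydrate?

Mass of water lost = 0.9559 − 0.5627 = 0.3932 g → 0.3932 / 18.02 = 0.02182 mol H2O
Molar mass of NiSO4 = 154.76 g/mol → mol NiSO4 = 0.5627 / 154.76 = 0.003636
n = 0.02182 / 0.003636 = 6.00 ≈ 6 → NiSO4·6H2O

NiSO4·6H2O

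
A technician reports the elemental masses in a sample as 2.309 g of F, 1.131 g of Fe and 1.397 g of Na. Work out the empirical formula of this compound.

F6FeNa3

Moles — F: 2.309 / 19.00 = 0.1215 mol; Fe: 1.131 / 55.85 = 0.02025 mol; Na: 1.397 / 22.99 = 0.06077 mol
Ratios (÷ 0.02025): F 6.001, Fe 1.000, Na 3.001
Ratio ≈ 6:1:3, so the empirical formula is F6FeNa3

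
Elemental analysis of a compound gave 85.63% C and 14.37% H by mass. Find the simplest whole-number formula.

Assume 100 g: 85.63 g C, 14.37 g H.
n(C) = 85.63/12.01 = 7.13, n(H) = 14.37/1.008 = 14.26
Smallest is C at 7.13 mol; normalising gives C 1.000, H 1.999
→ CH2

CH2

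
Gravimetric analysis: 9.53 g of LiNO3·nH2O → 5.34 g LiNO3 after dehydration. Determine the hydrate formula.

LiNO3·3H2O

Mass of water lost = 9.53 − 5.34 = 4.19 g → 4.19 / 18.02 = 0.2325 mol H2O
Molar mass of LiNO3 = 68.95 g/mol → mol LiNO3 = 5.34 / 68.95 = 0.07745
n = 0.2325 / 0.07745 = 3.00 ≈ 3 → LiNO3·3H2O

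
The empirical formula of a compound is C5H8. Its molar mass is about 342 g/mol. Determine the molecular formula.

Empirical-formula mass = 68.11 g/mol
n = 342 / 68.11 = 5.02 ≈ 5
Molecular formula = (C5H8)5 = C25H40

C25H40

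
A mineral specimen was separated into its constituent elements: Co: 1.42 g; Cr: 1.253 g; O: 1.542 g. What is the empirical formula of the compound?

Moles — Co: 1.42 / 58.93 = 0.0241 mol; Cr: 1.253 / 52.00 = 0.0241 mol; O: 1.542 / 16.00 = 0.09638 mol
Smallest is Cr at 0.0241 mol; normalising gives Co 1.000, Cr 1.000, O 4.000
Ratio ≈ 1:1:4, so the empirical formula is CoCrO4

CoCrO4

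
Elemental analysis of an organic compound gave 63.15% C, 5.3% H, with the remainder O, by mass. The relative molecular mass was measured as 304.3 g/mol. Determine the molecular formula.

C16H16O6

Assume 100 g: 63.15 g C, 5.3 g H, 31.55 g O.
Moles — C: 63.15 / 12.01 = 5.258 mol; H: 5.3 / 1.008 = 5.258 mol; O: 31.55 / 16.00 = 1.972 mol
Smallest is O at 1.972 mol; normalising gives C 2.667, H 2.666, O 1.000
Scaling by 3: C 8.00, H 8.00, O 3.00 → C8H8O3
Empirical-formula mass = 152.14 g/mol
n = 304.3 / 152.14 = 2.00 ≈ 2
Molecular formula = (C8H8O3)×2 = C16H16O6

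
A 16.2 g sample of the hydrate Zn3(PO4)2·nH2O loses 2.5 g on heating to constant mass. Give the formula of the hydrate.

Zn3(PO4)2·4H2O

Mass of anhydrous Zn3(PO4)2 = 16.2 − 2.5 = 13.7 g
mol H2O = 2.5 / 18.02 = 0.1387
Molar mass of Zn3(PO4)2 = 386.08 g/mol → mol Zn3(PO4)2 = 13.7 / 386.08 = 0.03548
n = 0.1387 / 0.03548 = 3.91 ≈ 4 → Zn3(PO4)2·4H2O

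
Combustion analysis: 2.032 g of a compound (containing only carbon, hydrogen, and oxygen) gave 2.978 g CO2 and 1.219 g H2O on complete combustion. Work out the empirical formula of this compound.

mol C = 2.978 / 44.01 = 0.06767; mass C = 0.06767 × 12.01 = 0.8127 g
mol H = 2 × (1.219 / 18.02) = 0.1353; mass H = 0.1353 × 1.008 = 0.1364 g
mass O = 2.032 − (0.9491) = 1.083 g → mol O = 0.06768
Smallest is C at 0.06767 mol; normalising gives C 1.000, H 1.999, O 1.000
Ratio ≈ 1:2:1, so the empirical formula is CH2O

CH2O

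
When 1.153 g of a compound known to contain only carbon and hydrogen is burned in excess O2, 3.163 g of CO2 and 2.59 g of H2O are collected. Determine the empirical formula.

CH4

mol C = 3.163 / 44.01 = 0.07187; mass C = 0.07187 × 12.01 = 0.8632 g
mol H = 2 × (2.59 / 18.02) = 0.2875; mass H = 0.2875 × 1.008 = 0.2898 g
Ratios (÷ 0.07187): C 1.000, H 4.000
Ratio ≈ 1:4, so the empirical formula is CH4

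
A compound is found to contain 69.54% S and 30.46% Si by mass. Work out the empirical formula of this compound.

S2Si

Assume 100 g: 69.54 g S, 30.46 g Si.
S: 69.54 g ÷ 32.07 g/mol = 2.168 mol
Si: 30.46 g ÷ 28.09 g/mol = 1.084 mol
Divide by the smallest (1.084 mol Si): S 2.000, Si 1.000
→ S2Si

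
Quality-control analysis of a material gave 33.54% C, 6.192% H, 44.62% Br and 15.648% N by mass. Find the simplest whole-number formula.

C5H11BrN2

Assume 100 g: 33.54 g C, 6.192 g H, 44.62 g Br, 15.648 g N.
Moles — C: 33.54 / 12.01 = 2.793 mol; H: 6.192 / 1.008 = 6.143 mol; Br: 44.62 / 79.90 = 0.5584 mol; N: 15.648 / 14.01 = 1.117 mol
Divide by the smallest (0.5584 mol Br): C 5.001, H 11.000, Br 1.000, N 2.000
→ C5H11BrN2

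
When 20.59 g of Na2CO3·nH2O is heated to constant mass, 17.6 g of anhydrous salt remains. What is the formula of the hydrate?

Na2CO3·H2O

Mass of water lost = 20.59 − 17.6 = 2.99 g → 2.99 / 18.02 = 0.1659 mol H2O
Molar mass of Na2CO3 = 105.99 g/mol → mol Na2CO3 = 17.6 / 105.99 = 0.1661
n = 0.1659 / 0.1661 = 1.00 ≈ 1 → Na2CO3·H2O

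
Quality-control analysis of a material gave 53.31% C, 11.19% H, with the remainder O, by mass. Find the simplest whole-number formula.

C2H5O

Assume 100 g: 53.31 g C, 11.19 g H, 35.5 g O.
C: 53.31 g ÷ 12.01 g/mol = 4.439 mol
H: 11.19 g ÷ 1.008 g/mol = 11.1 mol
O: 35.5 g ÷ 16.00 g/mol = 2.219 mol
Smallest is O at 2.219 mol; normalising gives C 2.001, H 5.003, O 1.000
Ratio ≈ 2:5:1, so the empirical formula is C2H5O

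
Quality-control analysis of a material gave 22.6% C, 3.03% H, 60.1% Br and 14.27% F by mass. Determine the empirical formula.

C5H8Br2F2

Assume 100 g: 22.6 g C, 3.03 g H, 60.1 g Br, 14.27 g F.
n(C) = 22.6/12.01 = 1.882, n(H) = 3.03/1.008 = 3.006, n(Br) = 60.1/79.90 = 0.7522, n(F) = 14.27/19.00 = 0.7511
Divide by the smallest (0.7511 mol F): C 2.506, H 4.002, Br 1.002, F 1.000
Scaling by 2: C 5.01, H 8.00, Br 2.00, F 2.00 → C5H8Br2F2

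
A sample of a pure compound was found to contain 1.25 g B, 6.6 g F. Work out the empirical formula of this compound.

Moles — B: 1.25 / 10.81 = 0.1156 mol; F: 6.6 / 19.00 = 0.3474 mol
Divide by the smallest (0.1156 mol B): B 1.000, F 3.004
≈ 1:3 → BF3

BF3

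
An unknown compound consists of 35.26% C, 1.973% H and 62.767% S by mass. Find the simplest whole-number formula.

C3H2S2

Assume 100 g: 35.26 g C, 1.973 g H, 62.767 g S.
C: 35.26 g ÷ 12.01 g/mol = 2.936 mol
H: 1.973 g ÷ 1.008 g/mol = 1.957 mol
S: 62.767 g ÷ 32.07 g/mol = 1.957 mol
Divide by the smallest (1.957 mol S): C 1.500, H 1.000, S 1.000
Multiply by 2: C 3.00, H 2.00, S 2.00 → C3H2S2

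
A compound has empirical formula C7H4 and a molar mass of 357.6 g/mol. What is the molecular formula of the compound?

Empirical-formula mass = 88.10 g/mol
n = 357.6 / 88.10 = 4.06 ≈ 4
Molecular formula = (C7H4)4 = C28H16

C28H16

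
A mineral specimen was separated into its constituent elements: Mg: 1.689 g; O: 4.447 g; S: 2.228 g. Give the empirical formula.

Moles — Mg: 1.689 / 24.31 = 0.06948 mol; O: 4.447 / 16.00 = 0.2779 mol; S: 2.228 / 32.07 = 0.06947 mol
Ratios (÷ 0.06947): Mg 1.000, O 4.001, S 1.000
Ratio ≈ 1:4:1, so the empirical formula is MgO4S

MgO4S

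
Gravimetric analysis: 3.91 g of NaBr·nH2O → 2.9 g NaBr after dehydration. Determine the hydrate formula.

Mass of water lost = 3.91 − 2.9 = 1.01 g → 1.01 / 18.02 = 0.05605 mol H2O
Molar mass of NaBr = 102.89 g/mol → mol NaBr = 2.9 / 102.89 = 0.02819
n = 0.05605 / 0.02819 = 1.99 ≈ 2 → NaBr·2H2O

NaBr·2H2O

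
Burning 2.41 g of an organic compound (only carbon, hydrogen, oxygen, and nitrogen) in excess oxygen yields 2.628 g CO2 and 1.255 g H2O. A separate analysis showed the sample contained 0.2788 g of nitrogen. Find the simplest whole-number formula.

C3H7NO4

mol C = 2.628 / 44.01 = 0.05971; mass C = 0.05971 × 12.01 = 0.7172 g
mol H = 2 × (1.255 / 18.02) = 0.1393; mass H = 0.1393 × 1.008 = 0.1404 g
mol N = 0.2788 / 14.01 = 0.01990
mass O = 2.41 − (1.136) = 1.274 g → mol O = 0.07960
Smallest is N at 0.0199 mol; normalising gives C 3.001, H 6.999, N 1.000, O 4.000
≈ 3:7:1:4 → C3H7NO4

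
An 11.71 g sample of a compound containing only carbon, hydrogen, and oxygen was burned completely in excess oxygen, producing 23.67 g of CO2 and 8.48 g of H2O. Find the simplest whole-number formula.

C4H7O2

mol C = 23.67 / 44.01 = 0.5378; mass C = 0.5378 × 12.01 = 6.459 g
mol H = 2 × (8.48 / 18.02) = 0.9412; mass H = 0.9412 × 1.008 = 0.9487 g
mass O = 11.71 − (7.408) = 4.302 g → mol O = 0.2689
Divide by the smallest (0.2689 mol O): C 2.000, H 3.500, O 1.000
×2: C 4.00, H 7.00, O 2.00 → C4H7O2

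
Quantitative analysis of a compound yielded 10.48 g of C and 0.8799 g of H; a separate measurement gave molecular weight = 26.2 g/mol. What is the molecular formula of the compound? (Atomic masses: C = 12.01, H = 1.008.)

C2H2

C: 10.48 g ÷ 12.01 g/mol = 0.8726 mol
H: 0.8799 g ÷ 1.008 g/mol = 0.8729 mol
Ratios (÷ 0.8726): C 1.000, H 1.000
→ CH
Empirical-formula mass = 13.02 g/mol
n = 26.2 / 13.02 = 2.01 ≈ 2
Molecular formula = (CH)×2 = C2H2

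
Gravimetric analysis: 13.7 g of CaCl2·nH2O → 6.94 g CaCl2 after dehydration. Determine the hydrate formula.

CaCl2·6H2O

Mass of water lost = 13.7 − 6.94 = 6.76 g → 6.76 / 18.02 = 0.3751 mol H2O
Molar mass of CaCl2 = 110.98 g/mol → mol CaCl2 = 6.94 / 110.98 = 0.06253
n = 0.3751 / 0.06253 = 6.00 ≈ 6 → CaCl2·6H2O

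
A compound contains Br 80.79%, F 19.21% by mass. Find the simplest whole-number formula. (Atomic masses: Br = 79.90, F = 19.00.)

Assume 100 g: 80.79 g Br, 19.21 g F.
n(Br) = 80.79/79.90 = 1.011, n(F) = 19.21/19.00 = 1.011
Ratios (÷ 1.011): Br 1.000, F 1.000
≈ 1:1 → BrF

BrF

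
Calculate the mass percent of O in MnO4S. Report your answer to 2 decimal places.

42.38%

Molar mass = 1(54.94) + 4(16.00) + 1(32.07) = 151.010 g/mol
Mass of O per mole = 4 × 16.00 = 64.000 g
% O = 64.000 / 151.010 × 100 = 42.38%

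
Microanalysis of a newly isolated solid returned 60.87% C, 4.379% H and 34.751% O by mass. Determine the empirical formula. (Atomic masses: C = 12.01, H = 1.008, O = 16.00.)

C7H6O3

Assume 100 g: 60.87 g C, 4.379 g H, 34.751 g O.
Moles — C: 60.87 / 12.01 = 5.068 mol; H: 4.379 / 1.008 = 4.344 mol; O: 34.751 / 16.00 = 2.172 mol
Divide by the smallest (2.172 mol O): C 2.334, H 2.000, O 1.000
×3: C 7.00, H 6.00, O 3.00 → C7H6O3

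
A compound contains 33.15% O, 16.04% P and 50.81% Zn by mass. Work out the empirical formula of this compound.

Assume 100 g: 33.15 g O, 16.04 g P, 50.81 g Zn.
Moles — O: 33.15 / 16.00 = 2.072 mol; P: 16.04 / 30.97 = 0.5179 mol; Zn: 50.81 / 65.38 = 0.7771 mol
Ratios (÷ 0.5179): O 4.000, P 1.000, Zn 1.501
Multiply by 2: O 8.00, P 2.00, Zn 3.00 → O8P2Zn3

O8P2Zn3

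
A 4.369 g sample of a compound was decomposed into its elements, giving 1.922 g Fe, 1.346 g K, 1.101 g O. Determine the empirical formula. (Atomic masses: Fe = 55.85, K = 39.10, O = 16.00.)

Moles — Fe: 1.922 / 55.85 = 0.03441 mol; K: 1.346 / 39.10 = 0.03442 mol; O: 1.101 / 16.00 = 0.06881 mol
Ratios (÷ 0.03441): Fe 1.000, K 1.000, O 2.000
→ FeKO2

FeKO2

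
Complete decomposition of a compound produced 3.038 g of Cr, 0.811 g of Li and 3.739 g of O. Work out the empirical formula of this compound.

n(Cr) = 3.038/52.00 = 0.05842, n(Li) = 0.811/6.94 = 0.1169, n(O) = 3.739/16.00 = 0.2337
Divide by the smallest (0.05842 mol Cr): Cr 1.000, Li 2.000, O 4.000
Ratio ≈ 1:2:4, so the empirical formula is CrLi2O4

CrLi2O4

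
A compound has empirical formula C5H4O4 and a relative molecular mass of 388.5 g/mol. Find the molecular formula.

Empirical-formula mass = 128.08 g/mol
n = 388.5 / 128.08 = 3.03 ≈ 3
Molecular formula = (C5H4O4)3 = C15H12O12

C15H12O12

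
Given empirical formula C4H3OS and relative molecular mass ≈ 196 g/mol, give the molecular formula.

C8H6O2S2

Empirical-formula mass = 99.13 g/mol
n = 196 / 99.13 = 1.98 ≈ 2
Molecular formula = (C4H3OS)2 = C8H6O2S2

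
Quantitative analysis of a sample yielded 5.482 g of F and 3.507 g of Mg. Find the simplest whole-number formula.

F: 5.482 g ÷ 19.00 g/mol = 0.2885 mol
Mg: 3.507 g ÷ 24.31 g/mol = 0.1443 mol
Smallest is Mg at 0.1443 mol; normalising gives F 2.000, Mg 1.000
→ F2Mg

F2Mg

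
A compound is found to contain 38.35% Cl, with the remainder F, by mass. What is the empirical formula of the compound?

Assume 100 g: 38.35 g Cl, 61.65 g F.
Cl: 38.35 g ÷ 35.45 g/mol = 1.082 mol
F: 61.65 g ÷ 19.00 g/mol = 3.245 mol
Smallest is Cl at 1.082 mol; normalising gives Cl 1.000, F 2.999
→ ClF3

ClF3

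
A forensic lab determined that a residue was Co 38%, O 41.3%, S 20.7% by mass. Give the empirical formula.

Assume 100 g: 38 g Co, 41.3 g O, 20.7 g S.
n(Co) = 38/58.93 = 0.6448, n(O) = 41.3/16.00 = 2.581, n(S) = 20.7/32.07 = 0.6455
Divide by the smallest (0.6448 mol Co): Co 1.000, O 4.003, S 1.001
Ratio ≈ 1:4:1, so the empirical formula is CoO4S

CoO4S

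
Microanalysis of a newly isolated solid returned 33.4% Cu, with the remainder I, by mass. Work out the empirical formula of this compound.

Assume 100 g: 33.4 g Cu, 66.6 g I.
Cu: 33.4 g ÷ 63.55 g/mol = 0.5256 mol
I: 66.6 g ÷ 126.90 g/mol = 0.5248 mol
Smallest is I at 0.5248 mol; normalising gives Cu 1.001, I 1.000
≈ 1:1 → CuI

CuI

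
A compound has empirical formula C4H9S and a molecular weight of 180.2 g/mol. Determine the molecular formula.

Empirical-formula mass = 89.18 g/mol
n = 180.2 / 89.18 = 2.02 ≈ 2
Molecular formula = (C4H9S)2 = C8H18S2

C8H18S2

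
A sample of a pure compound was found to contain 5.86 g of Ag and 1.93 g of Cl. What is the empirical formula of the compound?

n(Ag) = 5.86/107.87 = 0.05432, n(Cl) = 1.93/35.45 = 0.05444
Ratios (÷ 0.05432): Ag 1.000, Cl 1.002
≈ 1:1 → AgCl

AgCl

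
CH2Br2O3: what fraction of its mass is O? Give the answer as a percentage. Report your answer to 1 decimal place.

Molar mass = 1(12.01) + 2(1.008) + 2(79.90) + 3(16.00) = 221.826 g/mol
Mass of O per mole = 3 × 16.00 = 48.000 g
% O = 48.000 / 221.826 × 100 = 21.6%

21.6%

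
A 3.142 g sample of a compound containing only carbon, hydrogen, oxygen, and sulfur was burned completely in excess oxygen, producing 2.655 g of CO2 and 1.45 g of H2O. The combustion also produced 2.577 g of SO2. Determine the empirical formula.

mol C = 2.655 / 44.01 = 0.06033; mass C = 0.06033 × 12.01 = 0.7245 g
mol H = 2 × (1.45 / 18.02) = 0.1609; mass H = 0.1609 × 1.008 = 0.1622 g
mol S = 2.577 / 64.07 = 0.04022; mass S = 1.290 g
mass O = 3.142 − (2.177) = 0.9653 g → mol O = 0.06033
Divide by the smallest (0.04022 mol S): C 1.500, H 4.001, O 1.500, S 1.000
Multiply by 2: C 3.00, H 8.00, O 3.00, S 2.00 → C3H8O3S2

C3H8O3S2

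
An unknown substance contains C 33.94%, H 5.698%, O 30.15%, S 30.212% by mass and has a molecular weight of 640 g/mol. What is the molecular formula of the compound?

C18H36O12S6

Assume 100 g: 33.94 g C, 5.698 g H, 30.15 g O, 30.212 g S.
n(C) = 33.94/12.01 = 2.826, n(H) = 5.698/1.008 = 5.653, n(O) = 30.15/16.00 = 1.884, n(S) = 30.212/32.07 = 0.9421
Ratios (÷ 0.9421): C 3.000, H 6.000, O 2.000, S 1.000
≈ 3:6:2:1 → C3H6O2S
Empirical-formula mass = 106.15 g/mol
n = 640 / 106.15 = 6.03 ≈ 6
Molecular formula = (C3H6O2S)×6 = C18H36O12S6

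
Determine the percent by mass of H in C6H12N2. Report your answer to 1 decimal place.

10.8%

Molar mass = 6(12.01) + 12(1.008) + 2(14.01) = 112.176 g/mol
Mass of H per mole = 12 × 1.008 = 12.096 g
% H = 12.096 / 112.176 × 100 = 10.8%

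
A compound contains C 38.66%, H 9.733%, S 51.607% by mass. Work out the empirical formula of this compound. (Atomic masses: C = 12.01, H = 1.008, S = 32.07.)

C2H6S

Assume 100 g: 38.66 g C, 9.733 g H, 51.607 g S.
n(C) = 38.66/12.01 = 3.219, n(H) = 9.733/1.008 = 9.656, n(S) = 51.607/32.07 = 1.609
Divide by the smallest (1.609 mol S): C 2.000, H 6.000, S 1.000
≈ 2:6:1 → C2H6S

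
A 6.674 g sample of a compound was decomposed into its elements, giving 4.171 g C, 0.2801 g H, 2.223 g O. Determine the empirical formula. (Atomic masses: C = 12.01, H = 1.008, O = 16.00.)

C5H4O2

Moles — C: 4.171 / 12.01 = 0.3473 mol; H: 0.2801 / 1.008 = 0.2779 mol; O: 2.223 / 16.00 = 0.1389 mol
Ratios (÷ 0.1389): C 2.500, H 2.000, O 1.000
Multiply by 2: C 5.00, H 4.00, O 2.00 → C5H4O2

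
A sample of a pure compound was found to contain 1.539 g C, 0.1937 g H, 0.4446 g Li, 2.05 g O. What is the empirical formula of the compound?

C: 1.539 g ÷ 12.01 g/mol = 0.1281 mol
H: 0.1937 g ÷ 1.008 g/mol = 0.1922 mol
Li: 0.4446 g ÷ 6.94 g/mol = 0.06406 mol
O: 2.05 g ÷ 16.00 g/mol = 0.1281 mol
Smallest is Li at 0.06406 mol; normalising gives C 2.000, H 3.000, Li 1.000, O 2.000
→ C2H3LiO2

C2H3LiO2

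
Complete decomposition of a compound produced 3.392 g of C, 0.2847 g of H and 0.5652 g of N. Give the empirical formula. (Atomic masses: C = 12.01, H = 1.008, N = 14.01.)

C7H7N

Moles — C: 3.392 / 12.01 = 0.2824 mol; H: 0.2847 / 1.008 = 0.2824 mol; N: 0.5652 / 14.01 = 0.04034 mol
Ratios (÷ 0.04034): C 7.001, H 7.001, N 1.000
≈ 7:7:1 → C7H7N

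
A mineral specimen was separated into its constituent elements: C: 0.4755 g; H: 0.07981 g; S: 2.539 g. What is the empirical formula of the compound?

n(C) = 0.4755/12.01 = 0.03959, n(H) = 0.07981/1.008 = 0.07918, n(S) = 2.539/32.07 = 0.07917
Smallest is C at 0.03959 mol; normalising gives C 1.000, H 2.000, S 2.000
→ CH2S2

CH2S2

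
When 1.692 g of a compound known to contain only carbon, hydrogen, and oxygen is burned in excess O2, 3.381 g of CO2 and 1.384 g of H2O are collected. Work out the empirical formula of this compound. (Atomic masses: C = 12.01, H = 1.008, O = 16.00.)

C2H4O

mol C = 3.381 / 44.01 = 0.07682; mass C = 0.07682 × 12.01 = 0.9226 g
mol H = 2 × (1.384 / 18.02) = 0.1536; mass H = 0.1536 × 1.008 = 0.1548 g
mass O = 1.692 − (1.077) = 0.6145 g → mol O = 0.03841
Smallest is O at 0.03841 mol; normalising gives C 2.000, H 3.999, O 1.000
Ratio ≈ 2:4:1, so the empirical formula is C2H4O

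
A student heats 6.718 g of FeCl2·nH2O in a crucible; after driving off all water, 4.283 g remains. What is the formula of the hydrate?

Mass of water lost = 6.718 − 4.283 = 2.435 g → 2.435 / 18.02 = 0.1351 mol H2O
Molar mass of FeCl2 = 126.75 g/mol → mol FeCl2 = 4.283 / 126.75 = 0.03379
n = 0.1351 / 0.03379 = 4.00 ≈ 4 → FeCl2·4H2O

FeCl2·4H2O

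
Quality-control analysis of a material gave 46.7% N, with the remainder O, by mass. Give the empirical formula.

Assume 100 g: 46.7 g N, 53.3 g O.
Moles — N: 46.7 / 14.01 = 3.333 mol; O: 53.3 / 16.00 = 3.331 mol
Smallest is O at 3.331 mol; normalising gives N 1.001, O 1.000
≈ 1:1 → NO

NO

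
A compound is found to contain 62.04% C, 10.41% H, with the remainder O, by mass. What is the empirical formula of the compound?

C3H6O

Assume 100 g: 62.04 g C, 10.41 g H, 27.55 g O.
Moles — C: 62.04 / 12.01 = 5.166 mol; H: 10.41 / 1.008 = 10.33 mol; O: 27.55 / 16.00 = 1.722 mol
Ratios (÷ 1.722): C 3.000, H 5.998, O 1.000
Ratio ≈ 3:6:1, so the empirical formula is C3H6O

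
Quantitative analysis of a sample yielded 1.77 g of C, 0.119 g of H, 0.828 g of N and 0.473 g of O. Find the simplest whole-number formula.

Moles — C: 1.77 / 12.01 = 0.1474 mol; H: 0.119 / 1.008 = 0.1181 mol; N: 0.828 / 14.01 = 0.0591 mol; O: 0.473 / 16.00 = 0.02956 mol
Ratios (÷ 0.02956): C 4.985, H 3.993, N 1.999, O 1.000
Ratio ≈ 5:4:2:1, so the empirical formula is C5H4N2O

C5H4N2O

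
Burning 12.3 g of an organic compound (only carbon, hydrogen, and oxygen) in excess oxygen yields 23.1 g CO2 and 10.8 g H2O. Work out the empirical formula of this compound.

C7H16O4

mol C = 23.1 / 44.01 = 0.5249; mass C = 0.5249 × 12.01 = 6.304 g
mol H = 2 × (10.8 / 18.02) = 1.199; mass H = 1.199 × 1.008 = 1.208 g
mass O = 12.3 − (7.512) = 4.788 g → mol O = 0.2992
Smallest is O at 0.2992 mol; normalising gives C 1.754, H 4.006, O 1.000
Scaling by 4: C 7.02, H 16.02, O 4.00 → C7H16O4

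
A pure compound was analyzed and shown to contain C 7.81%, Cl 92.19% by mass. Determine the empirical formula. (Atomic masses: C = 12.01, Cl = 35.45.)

CCl4

Assume 100 g: 7.81 g C, 92.19 g Cl.
n(C) = 7.81/12.01 = 0.6503, n(Cl) = 92.19/35.45 = 2.601
Divide by the smallest (0.6503 mol C): C 1.000, Cl 3.999
→ CCl4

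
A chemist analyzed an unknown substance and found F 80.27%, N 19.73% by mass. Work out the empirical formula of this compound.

F3N

Assume 100 g: 80.27 g F, 19.73 g N.
n(F) = 80.27/19.00 = 4.225, n(N) = 19.73/14.01 = 1.408
Divide by the smallest (1.408 mol N): F 3.000, N 1.000
≈ 3:1 → F3N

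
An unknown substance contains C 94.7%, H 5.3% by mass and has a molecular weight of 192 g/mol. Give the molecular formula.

Assume 100 g: 94.7 g C, 5.3 g H.
Moles — C: 94.7 / 12.01 = 7.885 mol; H: 5.3 / 1.008 = 5.258 mol
Ratios (÷ 5.258): C 1.500, H 1.000
×2: C 3.00, H 2.00 → C3H2
Empirical-formula mass = 38.05 g/mol
n = 192 / 38.05 = 5.05 ≈ 5
Molecular formula = (C3H2)×5 = C15H10

C15H10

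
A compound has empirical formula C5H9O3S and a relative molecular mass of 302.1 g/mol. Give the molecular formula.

Empirical-formula mass = 149.19 g/mol
n = 302.1 / 149.19 = 2.02 ≈ 2
Molecular formula = (C5H9O3S)2 = C10H18O6S2

C10H18O6S2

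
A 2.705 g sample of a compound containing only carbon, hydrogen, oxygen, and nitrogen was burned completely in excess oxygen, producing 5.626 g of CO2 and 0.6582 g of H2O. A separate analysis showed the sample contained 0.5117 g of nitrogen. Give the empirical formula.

mol C = 5.626 / 44.01 = 0.1278; mass C = 0.1278 × 12.01 = 1.535 g
mol H = 2 × (0.6582 / 18.02) = 0.07305; mass H = 0.07305 × 1.008 = 0.07364 g
mol N = 0.5117 / 14.01 = 0.03652
mass O = 2.705 − (2.121) = 0.5844 g → mol O = 0.03652
Smallest is O at 0.03652 mol; normalising gives C 3.500, H 2.000, N 1.000, O 1.000
Scaling by 2: C 7.00, H 4.00, N 2.00, O 2.00 → C7H4N2O2

C7H4N2O2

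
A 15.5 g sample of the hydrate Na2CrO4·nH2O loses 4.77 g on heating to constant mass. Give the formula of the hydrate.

Mass of anhydrous Na2CrO4 = 15.5 − 4.77 = 10.73 g
mol H2O = 4.77 / 18.02 = 0.2647
Molar mass of Na2CrO4 = 161.98 g/mol → mol Na2CrO4 = 10.73 / 161.98 = 0.06624
n = 0.2647 / 0.06624 = 4.00 ≈ 4 → Na2CrO4·4H2O

Na2CrO4·4H2O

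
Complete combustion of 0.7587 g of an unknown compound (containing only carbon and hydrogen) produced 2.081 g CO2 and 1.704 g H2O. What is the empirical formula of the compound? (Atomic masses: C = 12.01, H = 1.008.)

mol C = 2.081 / 44.01 = 0.04728; mass C = 0.04728 × 12.01 = 0.5679 g
mol H = 2 × (1.704 / 18.02) = 0.1891; mass H = 0.1891 × 1.008 = 0.1906 g
Smallest is C at 0.04728 mol; normalising gives C 1.000, H 4.000
≈ 1:4 → CH4

CH4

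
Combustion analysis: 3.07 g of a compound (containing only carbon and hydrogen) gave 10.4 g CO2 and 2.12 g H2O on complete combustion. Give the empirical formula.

mol C = 10.4 / 44.01 = 0.2363; mass C = 0.2363 × 12.01 = 2.838 g
mol H = 2 × (2.12 / 18.02) = 0.2353; mass H = 0.2353 × 1.008 = 0.2372 g
Ratios (÷ 0.2353): C 1.004, H 1.000
→ CH

CH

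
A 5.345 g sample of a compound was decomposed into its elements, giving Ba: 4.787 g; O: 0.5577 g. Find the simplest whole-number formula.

BaO

Moles — Ba: 4.787 / 137.33 = 0.03486 mol; O: 0.5577 / 16.00 = 0.03486 mol
Divide by the smallest (0.03486 mol O): Ba 1.000, O 1.000
Ratio ≈ 1:1, so the empirical formula is BaO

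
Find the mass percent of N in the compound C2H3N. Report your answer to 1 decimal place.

Molar mass = 2(12.01) + 3(1.008) + 1(14.01) = 41.054 g/mol
Mass of N per mole = 1 × 14.01 = 14.010 g
% N = 14.010 / 41.054 × 100 = 34.1%

34.1%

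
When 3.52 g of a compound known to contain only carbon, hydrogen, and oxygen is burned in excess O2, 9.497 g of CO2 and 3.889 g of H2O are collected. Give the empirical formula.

C7H14O

mol C = 9.497 / 44.01 = 0.2158; mass C = 0.2158 × 12.01 = 2.592 g
mol H = 2 × (3.889 / 18.02) = 0.4316; mass H = 0.4316 × 1.008 = 0.4351 g
mass O = 3.52 − (3.027) = 0.4933 g → mol O = 0.03083
Smallest is O at 0.03083 mol; normalising gives C 7.000, H 14.001, O 1.000
≈ 7:14:1 → C7H14O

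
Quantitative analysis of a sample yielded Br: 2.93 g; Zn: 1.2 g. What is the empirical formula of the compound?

n(Br) = 2.93/79.90 = 0.03667, n(Zn) = 1.2/65.38 = 0.01835
Divide by the smallest (0.01835 mol Zn): Br 1.998, Zn 1.000
Ratio ≈ 2:1, so the empirical formula is Br2Zn

Br2Zn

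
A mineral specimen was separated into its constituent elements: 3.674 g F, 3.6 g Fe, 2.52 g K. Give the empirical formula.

F: 3.674 g ÷ 19.00 g/mol = 0.1934 mol
Fe: 3.6 g ÷ 55.85 g/mol = 0.06446 mol
K: 2.52 g ÷ 39.10 g/mol = 0.06445 mol
Smallest is K at 0.06445 mol; normalising gives F 3.000, Fe 1.000, K 1.000
Ratio ≈ 3:1:1, so the empirical formula is F3FeK

F3FeK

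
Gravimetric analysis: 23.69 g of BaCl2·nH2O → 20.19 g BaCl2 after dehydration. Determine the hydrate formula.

BaCl2·2H2O

Mass of water lost = 23.69 − 20.19 = 3.5 g → 3.5 / 18.02 = 0.1942 mol H2O
Molar mass of BaCl2 = 208.23 g/mol → mol BaCl2 = 20.19 / 208.23 = 0.09696
n = 0.1942 / 0.09696 = 2.00 ≈ 2 → BaCl2·2H2O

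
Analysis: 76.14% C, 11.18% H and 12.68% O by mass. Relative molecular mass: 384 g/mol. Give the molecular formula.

C24H42O3

Assume 100 g: 76.14 g C, 11.18 g H, 12.68 g O.
C: 76.14 g ÷ 12.01 g/mol = 6.34 mol
H: 11.18 g ÷ 1.008 g/mol = 11.09 mol
O: 12.68 g ÷ 16.00 g/mol = 0.7925 mol
Ratios (÷ 0.7925): C 8.000, H 13.995, O 1.000
≈ 8:14:1 → C8H14O
Empirical-formula mass = 126.19 g/mol
n = 384 / 126.19 = 3.04 ≈ 3
Molecular formula = (C8H14O)×3 = C24H42O3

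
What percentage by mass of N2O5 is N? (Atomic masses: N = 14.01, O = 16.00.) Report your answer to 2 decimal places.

Molar mass = 2(14.01) + 5(16.00) = 108.020 g/mol
Mass of N per mole = 2 × 14.01 = 28.020 g
% N = 28.020 / 108.020 × 100 = 25.94%

25.94%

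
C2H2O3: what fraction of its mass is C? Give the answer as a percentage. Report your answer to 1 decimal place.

32.4%

Molar mass = 2(12.01) + 2(1.008) + 3(16.00) = 74.036 g/mol
Mass of C per mole = 2 × 12.01 = 24.020 g
% C = 24.020 / 74.036 × 100 = 32.4%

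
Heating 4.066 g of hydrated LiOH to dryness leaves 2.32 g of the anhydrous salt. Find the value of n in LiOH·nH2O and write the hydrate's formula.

LiOH·H2O

Mass of water lost = 4.066 − 2.32 = 1.746 g → 1.746 / 18.02 = 0.09689 mol H2O
Molar mass of LiOH = 23.95 g/mol → mol LiOH = 2.32 / 23.95 = 0.09688
n = 0.09689 / 0.09688 = 1.00 ≈ 1 → LiOH·H2O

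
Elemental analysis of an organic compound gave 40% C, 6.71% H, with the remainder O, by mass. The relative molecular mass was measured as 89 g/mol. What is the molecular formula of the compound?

C3H6O3

Assume 100 g: 40 g C, 6.71 g H, 53.29 g O.
n(C) = 40/12.01 = 3.331, n(H) = 6.71/1.008 = 6.657, n(O) = 53.29/16.00 = 3.331
Ratios (÷ 3.331): C 1.000, H 1.999, O 1.000
Ratio ≈ 1:2:1, so the empirical formula is CH2O
Empirical-formula mass = 30.03 g/mol
n = 89 / 30.03 = 2.96 ≈ 3
Molecular formula = (CH2O)×3 = C3H6O3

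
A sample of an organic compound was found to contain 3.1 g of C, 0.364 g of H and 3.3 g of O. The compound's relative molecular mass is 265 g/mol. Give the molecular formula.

Moles — C: 3.1 / 12.01 = 0.2581 mol; H: 0.364 / 1.008 = 0.3611 mol; O: 3.3 / 16.00 = 0.2062 mol
Ratios (÷ 0.2062): C 1.251, H 1.751, O 1.000
Multiply by 4: C 5.01, H 7.00, O 4.00 → C5H7O4
Empirical-formula mass = 131.11 g/mol
n = 265 / 131.11 = 2.02 ≈ 2
Molecular formula = (C5H7O4)×2 = C10H14O8

C10H14O8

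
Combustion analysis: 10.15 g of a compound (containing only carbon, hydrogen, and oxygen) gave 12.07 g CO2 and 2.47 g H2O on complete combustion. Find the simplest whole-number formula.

C2H2O3

mol C = 12.07 / 44.01 = 0.2743; mass C = 0.2743 × 12.01 = 3.294 g
mol H = 2 × (2.47 / 18.02) = 0.2741; mass H = 0.2741 × 1.008 = 0.2763 g
mass O = 10.15 − (3.570) = 6.580 g → mol O = 0.4112
Smallest is H at 0.2741 mol; normalising gives C 1.000, H 1.000, O 1.500
Multiply by 2: C 2.00, H 2.00, O 3.00 → C2H2O3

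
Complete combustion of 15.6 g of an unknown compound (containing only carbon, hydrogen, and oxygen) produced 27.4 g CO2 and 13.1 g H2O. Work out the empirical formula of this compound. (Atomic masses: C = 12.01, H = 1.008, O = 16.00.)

C3H7O2

mol C = 27.4 / 44.01 = 0.6226; mass C = 0.6226 × 12.01 = 7.477 g
mol H = 2 × (13.1 / 18.02) = 1.454; mass H = 1.454 × 1.008 = 1.466 g
mass O = 15.6 − (8.943) = 6.657 g → mol O = 0.4161
Smallest is O at 0.4161 mol; normalising gives C 1.496, H 3.494, O 1.000
Scaling by 2: C 2.99, H 6.99, O 2.00 → C3H7O2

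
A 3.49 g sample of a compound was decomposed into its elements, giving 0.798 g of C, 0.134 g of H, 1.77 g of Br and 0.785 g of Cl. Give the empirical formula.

C3H6BrCl

n(C) = 0.798/12.01 = 0.06644, n(H) = 0.134/1.008 = 0.1329, n(Br) = 1.77/79.90 = 0.02215, n(Cl) = 0.785/35.45 = 0.02214
Smallest is Cl at 0.02214 mol; normalising gives C 3.001, H 6.003, Br 1.000, Cl 1.000
Ratio ≈ 3:6:1:1, so the empirical formula is C3H6BrCl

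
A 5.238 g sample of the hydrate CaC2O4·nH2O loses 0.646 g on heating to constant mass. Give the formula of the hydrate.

CaC2O4·H2O

Mass of anhydrous CaC2O4 = 5.238 − 0.646 = 4.592 g
mol H2O = 0.646 / 18.02 = 0.03585
Molar mass of CaC2O4 = 128.10 g/mol → mol CaC2O4 = 4.592 / 128.10 = 0.03585
n = 0.03585 / 0.03585 = 1.00 ≈ 1 → CaC2O4·H2O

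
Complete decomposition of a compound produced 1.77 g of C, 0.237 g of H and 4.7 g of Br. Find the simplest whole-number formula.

C5H8Br2

n(C) = 1.77/12.01 = 0.1474, n(H) = 0.237/1.008 = 0.2351, n(Br) = 4.7/79.90 = 0.05882
Ratios (÷ 0.05882): C 2.505, H 3.997, Br 1.000
Scaling by 2: C 5.01, H 7.99, Br 2.00 → C5H8Br2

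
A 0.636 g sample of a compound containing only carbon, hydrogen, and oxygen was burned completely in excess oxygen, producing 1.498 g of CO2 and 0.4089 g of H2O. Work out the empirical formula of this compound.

mol C = 1.498 / 44.01 = 0.03404; mass C = 0.03404 × 12.01 = 0.4088 g
mol H = 2 × (0.4089 / 18.02) = 0.04538; mass H = 0.04538 × 1.008 = 0.04575 g
mass O = 0.636 − (0.4545) = 0.1815 g → mol O = 0.01134
Divide by the smallest (0.01134 mol O): C 3.001, H 4.002, O 1.000
≈ 3:4:1 → C3H4O

C3H4O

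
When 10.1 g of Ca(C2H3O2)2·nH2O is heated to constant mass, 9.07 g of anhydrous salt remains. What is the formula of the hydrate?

Ca(C2H3O2)2·H2O

Mass of water lost = 10.1 − 9.07 = 1.03 g → 1.03 / 18.02 = 0.05716 mol H2O
Molar mass of Ca(C2H3O2)2 = 158.17 g/mol → mol Ca(C2H3O2)2 = 9.07 / 158.17 = 0.05734
n = 0.05716 / 0.05734 = 1.00 ≈ 1 → Ca(C2H3O2)2·H2O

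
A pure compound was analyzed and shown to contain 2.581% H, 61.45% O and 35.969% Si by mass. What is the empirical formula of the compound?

H2O3Si

Assume 100 g: 2.581 g H, 61.45 g O, 35.969 g Si.
n(H) = 2.581/1.008 = 2.561, n(O) = 61.45/16.00 = 3.841, n(Si) = 35.969/28.09 = 1.28
Smallest is Si at 1.28 mol; normalising gives H 2.000, O 2.999, Si 1.000
Ratio ≈ 2:3:1, so the empirical formula is H2O3Si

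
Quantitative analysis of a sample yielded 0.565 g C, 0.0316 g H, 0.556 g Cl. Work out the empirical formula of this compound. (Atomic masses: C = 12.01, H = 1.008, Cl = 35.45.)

C3H2Cl

n(C) = 0.565/12.01 = 0.04704, n(H) = 0.0316/1.008 = 0.03135, n(Cl) = 0.556/35.45 = 0.01568
Divide by the smallest (0.01568 mol Cl): C 2.999, H 1.999, Cl 1.000
→ C3H2Cl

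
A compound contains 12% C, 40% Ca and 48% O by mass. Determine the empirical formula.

CCaO3

Assume 100 g: 12 g C, 40 g Ca, 48 g O.
C: 12 g ÷ 12.01 g/mol = 0.9992 mol
Ca: 40 g ÷ 40.08 g/mol = 0.998 mol
O: 48 g ÷ 16.00 g/mol = 3 mol
Divide by the smallest (0.998 mol Ca): C 1.001, Ca 1.000, O 3.006
Ratio ≈ 1:1:3, so the empirical formula is CCaO3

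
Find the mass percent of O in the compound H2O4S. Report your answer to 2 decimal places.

65.25%

Molar mass = 2(1.008) + 4(16.00) + 1(32.07) = 98.086 g/mol
Mass of O per mole = 4 × 16.00 = 64.000 g
% O = 64.000 / 98.086 × 100 = 65.25%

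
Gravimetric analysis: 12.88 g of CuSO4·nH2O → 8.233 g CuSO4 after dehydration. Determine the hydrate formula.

CuSO4·5H2O

Mass of water lost = 12.88 − 8.233 = 4.647 g → 4.647 / 18.02 = 0.2579 mol H2O
Molar mass of CuSO4 = 159.62 g/mol → mol CuSO4 = 8.233 / 159.62 = 0.05158
n = 0.2579 / 0.05158 = 5.00 ≈ 5 → CuSO4·5H2O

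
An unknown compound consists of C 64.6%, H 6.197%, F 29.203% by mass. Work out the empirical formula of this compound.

C7H8F2

Assume 100 g: 64.6 g C, 6.197 g H, 29.203 g F.
C: 64.6 g ÷ 12.01 g/mol = 5.379 mol
H: 6.197 g ÷ 1.008 g/mol = 6.148 mol
F: 29.203 g ÷ 19.00 g/mol = 1.537 mol
Smallest is F at 1.537 mol; normalising gives C 3.500, H 4.000, F 1.000
Scaling by 2: C 7.00, H 8.00, F 2.00 → C7H8F2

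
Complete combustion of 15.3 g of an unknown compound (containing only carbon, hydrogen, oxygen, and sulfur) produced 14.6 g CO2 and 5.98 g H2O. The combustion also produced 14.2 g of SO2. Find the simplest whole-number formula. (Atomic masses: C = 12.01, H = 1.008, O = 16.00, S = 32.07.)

C3H6O2S2

mol C = 14.6 / 44.01 = 0.3317; mass C = 0.3317 × 12.01 = 3.984 g
mol H = 2 × (5.98 / 18.02) = 0.6637; mass H = 0.6637 × 1.008 = 0.6690 g
mol S = 14.2 / 64.07 = 0.2216; mass S = 7.108 g
mass O = 15.3 − (11.76) = 3.539 g → mol O = 0.2212
Smallest is O at 0.2212 mol; normalising gives C 1.500, H 3.001, O 1.000, S 1.002
Multiply by 2: C 3.00, H 6.00, O 2.00, S 2.00 → C3H6O2S2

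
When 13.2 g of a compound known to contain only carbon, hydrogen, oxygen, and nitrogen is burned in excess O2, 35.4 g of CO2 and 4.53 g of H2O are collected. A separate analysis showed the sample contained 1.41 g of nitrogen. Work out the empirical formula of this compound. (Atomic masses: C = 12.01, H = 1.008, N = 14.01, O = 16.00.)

C8H5NO

mol C = 35.4 / 44.01 = 0.8044; mass C = 0.8044 × 12.01 = 9.660 g
mol H = 2 × (4.53 / 18.02) = 0.5028; mass H = 0.5028 × 1.008 = 0.5068 g
mol N = 1.41 / 14.01 = 0.1006
mass O = 13.2 − (11.58) = 1.623 g → mol O = 0.1014
Smallest is N at 0.1006 mol; normalising gives C 7.992, H 4.996, N 1.000, O 1.008
Ratio ≈ 8:5:1:1, so the empirical formula is C8H5NO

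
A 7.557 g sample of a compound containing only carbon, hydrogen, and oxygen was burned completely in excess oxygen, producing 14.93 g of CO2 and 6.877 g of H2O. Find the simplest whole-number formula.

C4H9O2

mol C = 14.93 / 44.01 = 0.3392; mass C = 0.3392 × 12.01 = 4.074 g
mol H = 2 × (6.877 / 18.02) = 0.7633; mass H = 0.7633 × 1.008 = 0.7694 g
mass O = 7.557 − (4.844) = 2.713 g → mol O = 0.1696
Divide by the smallest (0.1696 mol O): C 2.000, H 4.501, O 1.000
Multiply by 2: C 4.00, H 9.00, O 2.00 → C4H9O2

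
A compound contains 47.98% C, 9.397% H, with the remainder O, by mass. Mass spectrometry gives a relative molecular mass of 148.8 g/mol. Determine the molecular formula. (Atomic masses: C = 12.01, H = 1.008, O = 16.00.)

C6H14O4

Assume 100 g: 47.98 g C, 9.397 g H, 42.623 g O.
Moles — C: 47.98 / 12.01 = 3.995 mol; H: 9.397 / 1.008 = 9.322 mol; O: 42.623 / 16.00 = 2.664 mol
Ratios (÷ 2.664): C 1.500, H 3.499, O 1.000
×2: C 3.00, H 7.00, O 2.00 → C3H7O2
Empirical-formula mass = 75.09 g/mol
n = 148.8 / 75.09 = 1.98 ≈ 2
Molecular formula = (C3H7O2)×2 = C6H14O4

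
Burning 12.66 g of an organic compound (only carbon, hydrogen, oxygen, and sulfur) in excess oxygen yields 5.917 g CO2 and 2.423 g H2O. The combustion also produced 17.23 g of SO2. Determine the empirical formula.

CH2OS2

mol C = 5.917 / 44.01 = 0.1344; mass C = 0.1344 × 12.01 = 1.615 g
mol H = 2 × (2.423 / 18.02) = 0.2689; mass H = 0.2689 × 1.008 = 0.2711 g
mol S = 17.23 / 64.07 = 0.2689; mass S = 8.624 g
mass O = 12.66 − (10.51) = 2.150 g → mol O = 0.1344
Smallest is O at 0.1344 mol; normalising gives C 1.001, H 2.001, O 1.000, S 2.001
≈ 1:2:1:2 → CH2OS2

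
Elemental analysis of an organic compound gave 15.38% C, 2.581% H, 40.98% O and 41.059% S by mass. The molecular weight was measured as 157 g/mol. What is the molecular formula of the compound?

Assume 100 g: 15.38 g C, 2.581 g H, 40.98 g O, 41.059 g S.
C: 15.38 g ÷ 12.01 g/mol = 1.281 mol
H: 2.581 g ÷ 1.008 g/mol = 2.561 mol
O: 40.98 g ÷ 16.00 g/mol = 2.561 mol
S: 41.059 g ÷ 32.07 g/mol = 1.28 mol
Smallest is S at 1.28 mol; normalising gives C 1.000, H 2.000, O 2.001, S 1.000
→ CH2O2S
Empirical-formula mass = 78.10 g/mol
n = 157 / 78.10 = 2.01 ≈ 2
Molecular formula = (CH2O2S)×2 = C2H4O4S2

C2H4O4S2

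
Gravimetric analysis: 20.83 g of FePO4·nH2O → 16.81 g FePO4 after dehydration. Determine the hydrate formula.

FePO4·2H2O

Mass of water lost = 20.83 − 16.81 = 4.02 g → 4.02 / 18.02 = 0.2231 mol H2O
Molar mass of FePO4 = 150.82 g/mol → mol FePO4 = 16.81 / 150.82 = 0.1115
n = 0.2231 / 0.1115 = 2.00 ≈ 2 → FePO4·2H2O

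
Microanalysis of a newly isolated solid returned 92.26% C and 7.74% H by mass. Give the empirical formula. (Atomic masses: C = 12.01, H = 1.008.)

Assume 100 g: 92.26 g C, 7.74 g H.
Moles — C: 92.26 / 12.01 = 7.682 mol; H: 7.74 / 1.008 = 7.679 mol
Smallest is H at 7.679 mol; normalising gives C 1.000, H 1.000
≈ 1:1 → CH

CH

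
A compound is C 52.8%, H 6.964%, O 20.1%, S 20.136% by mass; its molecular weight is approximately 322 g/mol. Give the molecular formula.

C14H22O4S2

Assume 100 g: 52.8 g C, 6.964 g H, 20.1 g O, 20.136 g S.
C: 52.8 g ÷ 12.01 g/mol = 4.396 mol
H: 6.964 g ÷ 1.008 g/mol = 6.909 mol
O: 20.1 g ÷ 16.00 g/mol = 1.256 mol
S: 20.136 g ÷ 32.07 g/mol = 0.6279 mol
Divide by the smallest (0.6279 mol S): C 7.002, H 11.003, O 2.001, S 1.000
Ratio ≈ 7:11:2:1, so the empirical formula is C7H11O2S
Empirical-formula mass = 159.23 g/mol
n = 322 / 159.23 = 2.02 ≈ 2
Molecular formula = (C7H11O2S)×2 = C14H22O4S2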